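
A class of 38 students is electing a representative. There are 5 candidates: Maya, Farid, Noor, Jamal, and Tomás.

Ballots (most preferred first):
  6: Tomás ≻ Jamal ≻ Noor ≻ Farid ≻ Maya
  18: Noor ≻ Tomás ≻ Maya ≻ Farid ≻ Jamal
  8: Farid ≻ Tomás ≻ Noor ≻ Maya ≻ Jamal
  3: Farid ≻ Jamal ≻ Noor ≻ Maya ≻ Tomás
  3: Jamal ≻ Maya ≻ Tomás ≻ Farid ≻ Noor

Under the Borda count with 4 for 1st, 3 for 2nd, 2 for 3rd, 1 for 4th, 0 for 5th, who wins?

Tomás

Maya: 6×0 + 18×2 + 8×1 + 3×1 + 3×3 = 56
Farid: 6×1 + 18×1 + 8×4 + 3×4 + 3×1 = 71
Noor: 6×2 + 18×4 + 8×2 + 3×2 + 3×0 = 106
Jamal: 6×3 + 18×0 + 8×0 + 3×3 + 3×4 = 39
Tomás: 6×4 + 18×3 + 8×3 + 3×0 + 3×2 = 108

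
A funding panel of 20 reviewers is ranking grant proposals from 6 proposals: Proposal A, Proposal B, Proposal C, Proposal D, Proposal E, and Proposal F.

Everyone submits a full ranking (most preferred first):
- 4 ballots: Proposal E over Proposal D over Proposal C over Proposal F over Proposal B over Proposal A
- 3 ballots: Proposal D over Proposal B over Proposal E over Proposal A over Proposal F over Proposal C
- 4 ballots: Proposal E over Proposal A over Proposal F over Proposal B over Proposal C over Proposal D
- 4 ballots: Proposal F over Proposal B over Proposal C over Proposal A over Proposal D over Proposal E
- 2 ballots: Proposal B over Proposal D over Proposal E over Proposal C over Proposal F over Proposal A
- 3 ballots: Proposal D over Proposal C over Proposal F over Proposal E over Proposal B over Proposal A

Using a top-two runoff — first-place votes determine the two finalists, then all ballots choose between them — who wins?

Proposal D

Round 1 first-place votes: Proposal A 0, Proposal B 2, Proposal C 0, Proposal D 6, Proposal E 8, Proposal F 4. Proposal E and Proposal D advance.
Runoff: Proposal E is ranked above Proposal D on 8 ballots, Proposal D above Proposal E on 12.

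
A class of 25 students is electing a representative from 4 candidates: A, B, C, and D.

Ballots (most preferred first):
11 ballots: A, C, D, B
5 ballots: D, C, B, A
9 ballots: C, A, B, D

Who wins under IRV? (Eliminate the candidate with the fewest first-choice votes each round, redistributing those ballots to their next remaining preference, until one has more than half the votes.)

C

Round 1: A 11, B 0, C 9, D 5. B eliminated.
Round 2: A 11, C 9, D 5. D eliminated.
Round 3: A 11, C 14. C has a majority (≥13).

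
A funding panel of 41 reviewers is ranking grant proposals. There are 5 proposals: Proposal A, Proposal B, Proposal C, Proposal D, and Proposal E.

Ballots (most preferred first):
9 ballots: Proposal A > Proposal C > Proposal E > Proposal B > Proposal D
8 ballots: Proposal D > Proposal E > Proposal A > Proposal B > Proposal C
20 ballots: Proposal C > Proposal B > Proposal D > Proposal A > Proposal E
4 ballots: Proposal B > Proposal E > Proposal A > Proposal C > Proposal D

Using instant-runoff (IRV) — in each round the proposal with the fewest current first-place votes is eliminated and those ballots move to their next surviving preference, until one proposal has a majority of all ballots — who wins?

Round 1: Proposal A 9, Proposal B 4, Proposal C 20, Proposal D 8, Proposal E 0. Proposal E eliminated.
Round 2: Proposal A 9, Proposal B 4, Proposal C 20, Proposal D 8. Proposal B eliminated.
Round 3: Proposal A 13, Proposal C 20, Proposal D 8. Proposal D eliminated.
Round 4: Proposal A 21, Proposal C 20. Proposal A has a majority (≥21).

Proposal A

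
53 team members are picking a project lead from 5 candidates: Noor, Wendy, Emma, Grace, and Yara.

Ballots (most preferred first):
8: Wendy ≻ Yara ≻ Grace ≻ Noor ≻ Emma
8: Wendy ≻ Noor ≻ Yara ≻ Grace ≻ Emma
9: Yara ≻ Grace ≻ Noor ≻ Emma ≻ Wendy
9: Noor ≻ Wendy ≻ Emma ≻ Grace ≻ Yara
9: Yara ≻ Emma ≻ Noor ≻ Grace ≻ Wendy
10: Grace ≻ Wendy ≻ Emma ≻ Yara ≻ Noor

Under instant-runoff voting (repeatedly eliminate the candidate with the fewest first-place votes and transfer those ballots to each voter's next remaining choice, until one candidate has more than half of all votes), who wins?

Wendy

Round 1: Noor 9, Wendy 16, Emma 0, Grace 10, Yara 18. Emma eliminated.
Round 2: Noor 9, Wendy 16, Grace 10, Yara 18. Noor eliminated.
Round 3: Wendy 25, Grace 10, Yara 18. Grace eliminated.
Round 4: Wendy 35, Yara 18. Wendy has a majority (≥27).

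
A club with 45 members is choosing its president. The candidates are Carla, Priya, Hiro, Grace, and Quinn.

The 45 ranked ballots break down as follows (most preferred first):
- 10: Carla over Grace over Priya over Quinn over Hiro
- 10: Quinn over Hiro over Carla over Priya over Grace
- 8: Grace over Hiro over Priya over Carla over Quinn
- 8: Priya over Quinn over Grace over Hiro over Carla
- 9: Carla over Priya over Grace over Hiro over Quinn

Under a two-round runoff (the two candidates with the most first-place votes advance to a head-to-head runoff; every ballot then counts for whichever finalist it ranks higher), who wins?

Carla

Round 1 first-place votes: Carla 19, Priya 8, Hiro 0, Grace 8, Quinn 10. Carla and Quinn advance.
Runoff: Carla is ranked above Quinn on 27 ballots, Quinn above Carla on 18.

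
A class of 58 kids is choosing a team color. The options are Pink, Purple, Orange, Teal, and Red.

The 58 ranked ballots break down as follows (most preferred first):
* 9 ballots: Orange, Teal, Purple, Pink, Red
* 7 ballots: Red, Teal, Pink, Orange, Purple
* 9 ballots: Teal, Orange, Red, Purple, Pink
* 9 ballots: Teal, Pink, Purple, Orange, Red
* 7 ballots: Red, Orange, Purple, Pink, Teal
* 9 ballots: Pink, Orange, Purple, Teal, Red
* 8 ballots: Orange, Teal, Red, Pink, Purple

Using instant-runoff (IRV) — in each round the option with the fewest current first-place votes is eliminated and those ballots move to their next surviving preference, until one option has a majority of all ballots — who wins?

Round 1: Pink 9, Purple 0, Orange 17, Teal 18, Red 14. Purple eliminated.
Round 2: Pink 9, Orange 17, Teal 18, Red 14. Pink eliminated.
Round 3: Orange 26, Teal 18, Red 14. Red eliminated.
Round 4: Orange 33, Teal 25. Orange has a majority (≥30).

Orange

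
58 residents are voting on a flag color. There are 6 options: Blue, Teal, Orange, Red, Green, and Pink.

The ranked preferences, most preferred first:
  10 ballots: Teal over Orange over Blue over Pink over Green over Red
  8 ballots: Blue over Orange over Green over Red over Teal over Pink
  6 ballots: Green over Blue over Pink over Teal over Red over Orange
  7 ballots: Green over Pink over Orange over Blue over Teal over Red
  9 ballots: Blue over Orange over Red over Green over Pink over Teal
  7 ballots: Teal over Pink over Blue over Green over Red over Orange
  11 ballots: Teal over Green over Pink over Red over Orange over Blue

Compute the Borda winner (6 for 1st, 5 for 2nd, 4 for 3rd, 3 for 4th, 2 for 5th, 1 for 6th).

Blue: 10×4 + 8×6 + 6×5 + 7×3 + 9×6 + 7×4 + 11×1 = 232
Teal: 10×6 + 8×2 + 6×3 + 7×2 + 9×1 + 7×6 + 11×6 = 225
Orange: 10×5 + 8×5 + 6×1 + 7×4 + 9×5 + 7×1 + 11×2 = 198
Red: 10×1 + 8×3 + 6×2 + 7×1 + 9×4 + 7×2 + 11×3 = 136
Green: 10×2 + 8×4 + 6×6 + 7×6 + 9×3 + 7×3 + 11×5 = 233
Pink: 10×3 + 8×1 + 6×4 + 7×5 + 9×2 + 7×5 + 11×4 = 194

Green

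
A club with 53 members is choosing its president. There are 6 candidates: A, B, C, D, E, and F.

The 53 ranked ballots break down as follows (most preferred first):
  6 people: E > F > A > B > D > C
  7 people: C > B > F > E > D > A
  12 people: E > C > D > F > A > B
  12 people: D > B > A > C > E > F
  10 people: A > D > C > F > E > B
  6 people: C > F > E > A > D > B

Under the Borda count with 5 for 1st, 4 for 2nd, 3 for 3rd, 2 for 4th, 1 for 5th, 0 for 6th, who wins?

A: 6×3 + 7×0 + 12×1 + 12×3 + 10×5 + 6×2 = 128
B: 6×2 + 7×4 + 12×0 + 12×4 + 10×0 + 6×0 = 88
C: 6×0 + 7×5 + 12×4 + 12×2 + 10×3 + 6×5 = 167
D: 6×1 + 7×1 + 12×3 + 12×5 + 10×4 + 6×1 = 155
E: 6×5 + 7×2 + 12×5 + 12×1 + 10×1 + 6×3 = 144
F: 6×4 + 7×3 + 12×2 + 12×0 + 10×2 + 6×4 = 113

C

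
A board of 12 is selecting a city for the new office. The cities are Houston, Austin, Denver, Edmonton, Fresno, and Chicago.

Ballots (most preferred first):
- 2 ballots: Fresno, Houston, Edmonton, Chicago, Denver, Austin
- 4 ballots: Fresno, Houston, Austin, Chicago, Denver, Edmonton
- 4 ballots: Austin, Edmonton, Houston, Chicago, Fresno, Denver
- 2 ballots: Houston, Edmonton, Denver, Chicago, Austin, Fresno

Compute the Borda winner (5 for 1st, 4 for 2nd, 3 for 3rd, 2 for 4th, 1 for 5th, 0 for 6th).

Houston: 2×4 + 4×4 + 4×3 + 2×5 = 46
Austin: 2×0 + 4×3 + 4×5 + 2×1 = 34
Denver: 2×1 + 4×1 + 4×0 + 2×3 = 12
Edmonton: 2×3 + 4×0 + 4×4 + 2×4 = 30
Fresno: 2×5 + 4×5 + 4×1 + 2×0 = 34
Chicago: 2×2 + 4×2 + 4×2 + 2×2 = 24

Houston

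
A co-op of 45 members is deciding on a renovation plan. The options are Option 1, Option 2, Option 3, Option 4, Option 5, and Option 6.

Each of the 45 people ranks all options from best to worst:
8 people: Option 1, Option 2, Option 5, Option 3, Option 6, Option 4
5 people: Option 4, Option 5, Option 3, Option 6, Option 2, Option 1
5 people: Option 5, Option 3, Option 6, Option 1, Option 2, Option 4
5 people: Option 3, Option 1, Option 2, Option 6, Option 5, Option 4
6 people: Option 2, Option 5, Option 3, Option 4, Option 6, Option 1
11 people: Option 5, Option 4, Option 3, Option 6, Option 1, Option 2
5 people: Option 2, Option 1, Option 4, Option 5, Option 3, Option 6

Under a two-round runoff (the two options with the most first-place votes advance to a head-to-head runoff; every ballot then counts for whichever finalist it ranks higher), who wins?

Round 1 first-place votes: Option 1 8, Option 2 11, Option 3 5, Option 4 5, Option 5 16, Option 6 0. Option 5 and Option 2 advance.
Runoff: Option 5 is ranked above Option 2 on 21 ballots, Option 2 above Option 5 on 24.

Option 2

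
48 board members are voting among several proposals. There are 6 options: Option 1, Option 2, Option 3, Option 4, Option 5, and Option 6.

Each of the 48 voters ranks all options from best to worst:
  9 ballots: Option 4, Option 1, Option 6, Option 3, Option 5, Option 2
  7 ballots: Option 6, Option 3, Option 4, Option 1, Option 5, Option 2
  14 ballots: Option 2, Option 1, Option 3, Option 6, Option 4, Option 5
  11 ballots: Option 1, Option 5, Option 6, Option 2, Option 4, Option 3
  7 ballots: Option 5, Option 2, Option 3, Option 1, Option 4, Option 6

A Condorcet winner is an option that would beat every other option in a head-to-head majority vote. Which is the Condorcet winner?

Option 1 vs Option 2: 27–21
Option 1 vs Option 3: 34–14
Option 1 vs Option 4: 32–16
Option 1 vs Option 5: 41–7
Option 1 vs Option 6: 41–7
Option 1 beats every other option.

Option 1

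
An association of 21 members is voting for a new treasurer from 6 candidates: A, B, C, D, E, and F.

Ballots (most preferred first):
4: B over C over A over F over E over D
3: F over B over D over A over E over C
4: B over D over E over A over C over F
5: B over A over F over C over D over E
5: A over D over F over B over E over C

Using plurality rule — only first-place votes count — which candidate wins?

First-place votes: A 5, B 13, C 0, D 0, E 0, F 3.

B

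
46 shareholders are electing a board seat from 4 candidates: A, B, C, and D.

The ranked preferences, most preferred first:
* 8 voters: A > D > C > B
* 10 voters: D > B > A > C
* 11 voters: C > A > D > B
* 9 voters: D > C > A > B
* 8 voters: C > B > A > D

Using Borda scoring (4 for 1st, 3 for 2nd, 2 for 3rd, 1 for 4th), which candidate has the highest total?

D

A: 8×4 + 10×2 + 11×3 + 9×2 + 8×2 = 119
B: 8×1 + 10×3 + 11×1 + 9×1 + 8×3 = 82
C: 8×2 + 10×1 + 11×4 + 9×3 + 8×4 = 129
D: 8×3 + 10×4 + 11×2 + 9×4 + 8×1 = 130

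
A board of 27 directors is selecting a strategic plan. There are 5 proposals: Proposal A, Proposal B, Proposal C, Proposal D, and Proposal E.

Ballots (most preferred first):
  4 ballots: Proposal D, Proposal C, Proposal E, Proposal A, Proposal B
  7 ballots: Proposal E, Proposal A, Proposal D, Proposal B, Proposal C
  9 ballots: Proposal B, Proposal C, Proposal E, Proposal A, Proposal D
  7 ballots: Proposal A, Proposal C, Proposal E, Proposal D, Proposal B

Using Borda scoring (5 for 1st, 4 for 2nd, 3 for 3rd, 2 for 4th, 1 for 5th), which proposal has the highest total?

Proposal A: 4×2 + 7×4 + 9×2 + 7×5 = 89
Proposal B: 4×1 + 7×2 + 9×5 + 7×1 = 70
Proposal C: 4×4 + 7×1 + 9×4 + 7×4 = 87
Proposal D: 4×5 + 7×3 + 9×1 + 7×2 = 64
Proposal E: 4×3 + 7×5 + 9×3 + 7×3 = 95

Proposal E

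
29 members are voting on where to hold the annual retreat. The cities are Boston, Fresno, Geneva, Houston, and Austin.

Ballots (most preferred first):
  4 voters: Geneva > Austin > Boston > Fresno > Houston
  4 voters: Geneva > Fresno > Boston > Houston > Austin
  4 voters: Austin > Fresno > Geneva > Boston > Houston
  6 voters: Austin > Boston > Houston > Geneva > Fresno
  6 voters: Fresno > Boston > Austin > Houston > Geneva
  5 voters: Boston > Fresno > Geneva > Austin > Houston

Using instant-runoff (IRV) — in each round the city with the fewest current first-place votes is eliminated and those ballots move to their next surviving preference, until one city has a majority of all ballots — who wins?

Round 1: Boston 5, Fresno 6, Geneva 8, Houston 0, Austin 10. Houston eliminated.
Round 2: Boston 5, Fresno 6, Geneva 8, Austin 10. Boston eliminated.
Round 3: Fresno 11, Geneva 8, Austin 10. Geneva eliminated.
Round 4: Fresno 15, Austin 14. Fresno has a majority (≥15).

Fresno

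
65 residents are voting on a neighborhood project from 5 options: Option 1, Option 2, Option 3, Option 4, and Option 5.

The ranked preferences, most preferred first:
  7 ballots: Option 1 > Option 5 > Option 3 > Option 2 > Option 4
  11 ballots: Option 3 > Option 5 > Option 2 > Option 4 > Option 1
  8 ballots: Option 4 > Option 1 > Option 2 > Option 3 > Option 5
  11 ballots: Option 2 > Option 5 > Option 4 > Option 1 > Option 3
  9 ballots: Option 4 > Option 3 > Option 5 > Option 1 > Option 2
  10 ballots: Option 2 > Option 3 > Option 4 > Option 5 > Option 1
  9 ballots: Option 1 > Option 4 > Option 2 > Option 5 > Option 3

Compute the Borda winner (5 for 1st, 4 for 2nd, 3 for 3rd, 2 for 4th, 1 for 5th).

Option 1: 7×5 + 11×1 + 8×4 + 11×2 + 9×2 + 10×1 + 9×5 = 173
Option 2: 7×2 + 11×3 + 8×3 + 11×5 + 9×1 + 10×5 + 9×3 = 212
Option 3: 7×3 + 11×5 + 8×2 + 11×1 + 9×4 + 10×4 + 9×1 = 188
Option 4: 7×1 + 11×2 + 8×5 + 11×3 + 9×5 + 10×3 + 9×4 = 213
Option 5: 7×4 + 11×4 + 8×1 + 11×4 + 9×3 + 10×2 + 9×2 = 189

Option 4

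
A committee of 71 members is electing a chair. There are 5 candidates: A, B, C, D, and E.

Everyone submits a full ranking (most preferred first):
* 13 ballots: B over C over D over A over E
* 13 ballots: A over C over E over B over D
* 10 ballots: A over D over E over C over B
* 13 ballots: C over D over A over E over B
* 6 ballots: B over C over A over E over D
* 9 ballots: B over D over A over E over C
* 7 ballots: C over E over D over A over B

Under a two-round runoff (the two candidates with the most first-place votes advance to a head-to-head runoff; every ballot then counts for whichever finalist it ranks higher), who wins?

Round 1 first-place votes: A 23, B 28, C 20, D 0, E 0. B and A advance.
Runoff: B is ranked above A on 28 ballots, A above B on 43.

A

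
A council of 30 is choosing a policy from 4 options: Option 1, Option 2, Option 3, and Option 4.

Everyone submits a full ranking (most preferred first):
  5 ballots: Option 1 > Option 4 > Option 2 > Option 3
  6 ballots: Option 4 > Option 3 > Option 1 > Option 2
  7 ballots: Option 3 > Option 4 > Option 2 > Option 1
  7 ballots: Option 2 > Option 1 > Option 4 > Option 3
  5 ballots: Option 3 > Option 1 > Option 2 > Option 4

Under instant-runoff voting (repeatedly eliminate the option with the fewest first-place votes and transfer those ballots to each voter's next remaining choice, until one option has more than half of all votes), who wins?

Round 1: Option 1 5, Option 2 7, Option 3 12, Option 4 6. Option 1 eliminated.
Round 2: Option 2 7, Option 3 12, Option 4 11. Option 2 eliminated.
Round 3: Option 3 12, Option 4 18. Option 4 has a majority (≥16).

Option 4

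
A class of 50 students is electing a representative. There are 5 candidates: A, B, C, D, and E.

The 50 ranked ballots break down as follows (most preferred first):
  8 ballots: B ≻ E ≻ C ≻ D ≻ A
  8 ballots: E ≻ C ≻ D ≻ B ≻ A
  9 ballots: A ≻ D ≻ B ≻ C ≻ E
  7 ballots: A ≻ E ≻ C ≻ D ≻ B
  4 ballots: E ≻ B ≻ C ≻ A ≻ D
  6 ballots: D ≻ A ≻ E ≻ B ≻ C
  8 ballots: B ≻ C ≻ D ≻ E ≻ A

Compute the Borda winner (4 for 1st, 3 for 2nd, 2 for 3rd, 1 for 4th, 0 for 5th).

A: 8×0 + 8×0 + 9×4 + 7×4 + 4×1 + 6×3 + 8×0 = 86
B: 8×4 + 8×1 + 9×2 + 7×0 + 4×3 + 6×1 + 8×4 = 108
C: 8×2 + 8×3 + 9×1 + 7×2 + 4×2 + 6×0 + 8×3 = 95
D: 8×1 + 8×2 + 9×3 + 7×1 + 4×0 + 6×4 + 8×2 = 98
E: 8×3 + 8×4 + 9×0 + 7×3 + 4×4 + 6×2 + 8×1 = 113

E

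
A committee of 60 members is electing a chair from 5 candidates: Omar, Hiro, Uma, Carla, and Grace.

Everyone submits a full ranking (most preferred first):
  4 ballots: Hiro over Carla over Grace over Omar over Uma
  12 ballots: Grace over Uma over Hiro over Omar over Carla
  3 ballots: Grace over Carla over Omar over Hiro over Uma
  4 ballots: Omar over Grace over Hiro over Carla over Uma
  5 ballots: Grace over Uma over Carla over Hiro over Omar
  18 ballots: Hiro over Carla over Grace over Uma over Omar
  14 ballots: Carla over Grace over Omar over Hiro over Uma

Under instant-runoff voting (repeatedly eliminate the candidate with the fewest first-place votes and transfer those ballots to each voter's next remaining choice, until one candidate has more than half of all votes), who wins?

Round 1: Omar 4, Hiro 22, Uma 0, Carla 14, Grace 20. Uma eliminated.
Round 2: Omar 4, Hiro 22, Carla 14, Grace 20. Omar eliminated.
Round 3: Hiro 22, Carla 14, Grace 24. Carla eliminated.
Round 4: Hiro 22, Grace 38. Grace has a majority (≥31).

Grace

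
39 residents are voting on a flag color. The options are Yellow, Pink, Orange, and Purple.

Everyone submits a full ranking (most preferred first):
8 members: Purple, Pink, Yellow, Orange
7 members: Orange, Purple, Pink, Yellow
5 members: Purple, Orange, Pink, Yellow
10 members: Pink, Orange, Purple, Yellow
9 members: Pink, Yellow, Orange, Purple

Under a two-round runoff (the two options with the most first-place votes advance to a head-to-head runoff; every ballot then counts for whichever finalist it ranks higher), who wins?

Purple

Round 1 first-place votes: Yellow 0, Pink 19, Orange 7, Purple 13. Pink and Purple advance.
Runoff: Pink is ranked above Purple on 19 ballots, Purple above Pink on 20.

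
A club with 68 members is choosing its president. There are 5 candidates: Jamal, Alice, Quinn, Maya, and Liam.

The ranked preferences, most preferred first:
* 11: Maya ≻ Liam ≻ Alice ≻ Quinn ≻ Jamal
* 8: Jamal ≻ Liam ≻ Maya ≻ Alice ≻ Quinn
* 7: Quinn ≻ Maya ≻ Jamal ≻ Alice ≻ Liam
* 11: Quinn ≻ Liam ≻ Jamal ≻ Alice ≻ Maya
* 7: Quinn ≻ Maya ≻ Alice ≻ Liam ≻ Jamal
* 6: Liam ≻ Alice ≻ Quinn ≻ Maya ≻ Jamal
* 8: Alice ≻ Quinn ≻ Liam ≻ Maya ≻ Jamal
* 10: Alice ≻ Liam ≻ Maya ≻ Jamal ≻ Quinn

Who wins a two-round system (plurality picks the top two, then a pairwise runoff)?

Alice

Round 1 first-place votes: Jamal 8, Alice 18, Quinn 25, Maya 11, Liam 6. Quinn and Alice advance.
Runoff: Quinn is ranked above Alice on 25 ballots, Alice above Quinn on 43.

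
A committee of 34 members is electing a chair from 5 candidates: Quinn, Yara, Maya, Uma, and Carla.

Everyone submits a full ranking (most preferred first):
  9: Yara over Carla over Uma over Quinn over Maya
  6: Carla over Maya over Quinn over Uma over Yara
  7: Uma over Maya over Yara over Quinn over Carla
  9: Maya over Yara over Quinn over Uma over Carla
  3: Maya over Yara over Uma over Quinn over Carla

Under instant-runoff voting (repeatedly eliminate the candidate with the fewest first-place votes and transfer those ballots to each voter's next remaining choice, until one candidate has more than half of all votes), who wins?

Maya

Round 1: Quinn 0, Yara 9, Maya 12, Uma 7, Carla 6. Quinn eliminated.
Round 2: Yara 9, Maya 12, Uma 7, Carla 6. Carla eliminated.
Round 3: Yara 9, Maya 18, Uma 7. Maya has a majority (≥18).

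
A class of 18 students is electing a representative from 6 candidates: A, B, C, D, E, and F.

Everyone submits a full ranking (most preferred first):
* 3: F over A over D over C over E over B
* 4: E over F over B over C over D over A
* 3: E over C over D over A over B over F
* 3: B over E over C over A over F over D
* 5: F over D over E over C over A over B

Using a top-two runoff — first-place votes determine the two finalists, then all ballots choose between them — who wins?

Round 1 first-place votes: A 0, B 3, C 0, D 0, E 7, F 8. F and E advance.
Runoff: F is ranked above E on 8 ballots, E above F on 10.

E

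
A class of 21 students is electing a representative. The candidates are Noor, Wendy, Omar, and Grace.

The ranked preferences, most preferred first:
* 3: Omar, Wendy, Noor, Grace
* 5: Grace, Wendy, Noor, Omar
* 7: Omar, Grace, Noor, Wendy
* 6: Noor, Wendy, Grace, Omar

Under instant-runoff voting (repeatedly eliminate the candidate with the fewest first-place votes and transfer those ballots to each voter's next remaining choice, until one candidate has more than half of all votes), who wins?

Round 1: Noor 6, Wendy 0, Omar 10, Grace 5. Wendy eliminated.
Round 2: Noor 6, Omar 10, Grace 5. Grace eliminated.
Round 3: Noor 11, Omar 10. Noor has a majority (≥11).

Noor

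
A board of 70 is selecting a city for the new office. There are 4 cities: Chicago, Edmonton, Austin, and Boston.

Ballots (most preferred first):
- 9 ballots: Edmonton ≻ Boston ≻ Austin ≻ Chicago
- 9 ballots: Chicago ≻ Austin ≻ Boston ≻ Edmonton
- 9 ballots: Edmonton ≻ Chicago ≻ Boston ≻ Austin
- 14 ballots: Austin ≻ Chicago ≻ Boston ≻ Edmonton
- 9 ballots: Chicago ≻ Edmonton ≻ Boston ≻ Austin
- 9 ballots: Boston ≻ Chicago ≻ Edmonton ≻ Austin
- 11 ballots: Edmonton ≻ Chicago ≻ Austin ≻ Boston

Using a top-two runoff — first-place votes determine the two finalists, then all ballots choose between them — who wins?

Chicago

Round 1 first-place votes: Chicago 18, Edmonton 29, Austin 14, Boston 9. Edmonton and Chicago advance.
Runoff: Edmonton is ranked above Chicago on 29 ballots, Chicago above Edmonton on 41.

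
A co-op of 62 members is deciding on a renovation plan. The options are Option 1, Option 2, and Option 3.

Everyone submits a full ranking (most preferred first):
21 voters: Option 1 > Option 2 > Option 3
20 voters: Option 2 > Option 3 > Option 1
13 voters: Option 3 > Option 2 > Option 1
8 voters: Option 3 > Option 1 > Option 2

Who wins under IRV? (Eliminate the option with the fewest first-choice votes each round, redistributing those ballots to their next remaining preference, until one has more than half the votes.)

Round 1: Option 1 21, Option 2 20, Option 3 21. Option 2 eliminated.
Round 2: Option 1 21, Option 3 41. Option 3 has a majority (≥32).

Option 3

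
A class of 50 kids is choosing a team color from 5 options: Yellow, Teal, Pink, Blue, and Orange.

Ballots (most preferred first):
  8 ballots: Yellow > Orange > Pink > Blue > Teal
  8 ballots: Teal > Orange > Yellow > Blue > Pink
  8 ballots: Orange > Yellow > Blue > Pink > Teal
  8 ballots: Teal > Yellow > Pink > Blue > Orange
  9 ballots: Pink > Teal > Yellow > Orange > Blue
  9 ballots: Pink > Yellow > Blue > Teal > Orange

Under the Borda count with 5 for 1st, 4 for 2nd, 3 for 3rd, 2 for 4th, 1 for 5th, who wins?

Yellow: 8×5 + 8×3 + 8×4 + 8×4 + 9×3 + 9×4 = 191
Teal: 8×1 + 8×5 + 8×1 + 8×5 + 9×4 + 9×2 = 150
Pink: 8×3 + 8×1 + 8×2 + 8×3 + 9×5 + 9×5 = 162
Blue: 8×2 + 8×2 + 8×3 + 8×2 + 9×1 + 9×3 = 108
Orange: 8×4 + 8×4 + 8×5 + 8×1 + 9×2 + 9×1 = 139

Yellow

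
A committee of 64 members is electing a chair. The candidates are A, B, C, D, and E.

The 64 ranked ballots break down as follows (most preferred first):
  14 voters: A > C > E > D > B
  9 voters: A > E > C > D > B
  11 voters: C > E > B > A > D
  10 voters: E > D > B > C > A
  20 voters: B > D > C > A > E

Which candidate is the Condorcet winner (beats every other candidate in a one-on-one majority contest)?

C vs A: 41–23
C vs B: 34–30
C vs D: 34–30
C vs E: 45–19
C beats every other candidate.

C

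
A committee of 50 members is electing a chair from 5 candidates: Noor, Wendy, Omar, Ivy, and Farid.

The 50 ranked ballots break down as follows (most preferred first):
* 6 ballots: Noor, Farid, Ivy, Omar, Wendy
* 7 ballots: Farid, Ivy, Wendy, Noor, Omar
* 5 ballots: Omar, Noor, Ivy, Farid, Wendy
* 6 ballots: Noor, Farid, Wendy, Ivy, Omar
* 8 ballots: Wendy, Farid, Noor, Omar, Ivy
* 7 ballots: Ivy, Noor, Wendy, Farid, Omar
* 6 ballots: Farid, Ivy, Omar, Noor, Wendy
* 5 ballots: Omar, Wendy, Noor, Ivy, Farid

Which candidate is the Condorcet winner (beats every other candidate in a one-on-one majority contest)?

Noor vs Wendy: 30–20
Noor vs Omar: 34–16
Noor vs Ivy: 30–20
Noor vs Farid: 29–21
Noor beats every other candidate.

Noor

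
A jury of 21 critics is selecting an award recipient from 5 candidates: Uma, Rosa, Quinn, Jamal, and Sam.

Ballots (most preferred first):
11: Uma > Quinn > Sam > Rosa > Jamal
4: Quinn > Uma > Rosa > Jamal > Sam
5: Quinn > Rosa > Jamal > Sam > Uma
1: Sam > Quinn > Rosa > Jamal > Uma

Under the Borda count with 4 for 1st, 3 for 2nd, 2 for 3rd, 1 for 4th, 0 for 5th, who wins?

Uma: 11×4 + 4×3 + 5×0 + 1×0 = 56
Rosa: 11×1 + 4×2 + 5×3 + 1×2 = 36
Quinn: 11×3 + 4×4 + 5×4 + 1×3 = 72
Jamal: 11×0 + 4×1 + 5×2 + 1×1 = 15
Sam: 11×2 + 4×0 + 5×1 + 1×4 = 31

Quinn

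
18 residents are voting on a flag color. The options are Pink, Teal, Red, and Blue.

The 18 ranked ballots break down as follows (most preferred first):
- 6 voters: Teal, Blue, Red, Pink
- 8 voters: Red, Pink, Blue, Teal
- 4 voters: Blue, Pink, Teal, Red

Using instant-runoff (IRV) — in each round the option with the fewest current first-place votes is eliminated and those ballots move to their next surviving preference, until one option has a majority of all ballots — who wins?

Teal

Round 1: Pink 0, Teal 6, Red 8, Blue 4. Pink eliminated.
Round 2: Teal 6, Red 8, Blue 4. Blue eliminated.
Round 3: Teal 10, Red 8. Teal has a majority (≥10).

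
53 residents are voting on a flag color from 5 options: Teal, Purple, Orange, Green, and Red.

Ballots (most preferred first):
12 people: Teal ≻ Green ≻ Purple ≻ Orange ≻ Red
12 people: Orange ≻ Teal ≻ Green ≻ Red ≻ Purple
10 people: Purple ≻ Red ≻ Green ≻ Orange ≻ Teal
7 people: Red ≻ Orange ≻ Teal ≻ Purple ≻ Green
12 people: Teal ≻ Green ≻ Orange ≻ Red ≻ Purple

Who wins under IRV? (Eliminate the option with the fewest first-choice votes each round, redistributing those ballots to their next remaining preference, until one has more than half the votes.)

Round 1: Teal 24, Purple 10, Orange 12, Green 0, Red 7. Green eliminated.
Round 2: Teal 24, Purple 10, Orange 12, Red 7. Red eliminated.
Round 3: Teal 24, Purple 10, Orange 19. Purple eliminated.
Round 4: Teal 24, Orange 29. Orange has a majority (≥27).

Orange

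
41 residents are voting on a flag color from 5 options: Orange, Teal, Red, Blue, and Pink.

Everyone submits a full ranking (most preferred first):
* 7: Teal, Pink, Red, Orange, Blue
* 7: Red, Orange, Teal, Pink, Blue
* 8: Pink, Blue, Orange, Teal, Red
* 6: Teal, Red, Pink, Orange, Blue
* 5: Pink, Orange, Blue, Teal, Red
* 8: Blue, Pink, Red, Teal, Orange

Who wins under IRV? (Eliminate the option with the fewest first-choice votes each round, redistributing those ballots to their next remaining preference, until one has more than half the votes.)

Round 1: Orange 0, Teal 13, Red 7, Blue 8, Pink 13. Orange eliminated.
Round 2: Teal 13, Red 7, Blue 8, Pink 13. Red eliminated.
Round 3: Teal 20, Blue 8, Pink 13. Blue eliminated.
Round 4: Teal 20, Pink 21. Pink has a majority (≥21).

Pink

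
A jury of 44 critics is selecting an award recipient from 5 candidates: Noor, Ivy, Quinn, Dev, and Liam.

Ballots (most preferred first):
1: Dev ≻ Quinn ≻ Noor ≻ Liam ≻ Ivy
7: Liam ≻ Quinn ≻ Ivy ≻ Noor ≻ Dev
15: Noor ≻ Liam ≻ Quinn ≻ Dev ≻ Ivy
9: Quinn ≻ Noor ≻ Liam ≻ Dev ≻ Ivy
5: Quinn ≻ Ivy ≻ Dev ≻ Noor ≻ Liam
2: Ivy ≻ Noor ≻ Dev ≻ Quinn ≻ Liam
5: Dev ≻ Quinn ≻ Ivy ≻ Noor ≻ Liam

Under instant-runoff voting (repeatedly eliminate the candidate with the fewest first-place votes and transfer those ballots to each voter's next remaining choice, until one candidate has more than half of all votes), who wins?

Quinn

Round 1: Noor 15, Ivy 2, Quinn 14, Dev 6, Liam 7. Ivy eliminated.
Round 2: Noor 17, Quinn 14, Dev 6, Liam 7. Dev eliminated.
Round 3: Noor 17, Quinn 20, Liam 7. Liam eliminated.
Round 4: Noor 17, Quinn 27. Quinn has a majority (≥23).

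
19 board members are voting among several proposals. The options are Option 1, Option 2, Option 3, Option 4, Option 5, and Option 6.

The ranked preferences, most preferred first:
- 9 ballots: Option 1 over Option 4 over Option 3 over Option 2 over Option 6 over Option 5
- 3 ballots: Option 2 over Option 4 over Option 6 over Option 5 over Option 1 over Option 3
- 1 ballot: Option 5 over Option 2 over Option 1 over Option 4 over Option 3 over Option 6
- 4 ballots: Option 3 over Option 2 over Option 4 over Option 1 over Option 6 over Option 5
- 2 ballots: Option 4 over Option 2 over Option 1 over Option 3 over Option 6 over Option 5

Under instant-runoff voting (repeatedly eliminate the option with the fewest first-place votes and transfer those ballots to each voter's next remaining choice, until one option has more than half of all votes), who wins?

Round 1: Option 1 9, Option 2 3, Option 3 4, Option 4 2, Option 5 1, Option 6 0. Option 6 eliminated.
Round 2: Option 1 9, Option 2 3, Option 3 4, Option 4 2, Option 5 1. Option 5 eliminated.
Round 3: Option 1 9, Option 2 4, Option 3 4, Option 4 2. Option 4 eliminated.
Round 4: Option 1 9, Option 2 6, Option 3 4. Option 3 eliminated.
Round 5: Option 1 9, Option 2 10. Option 2 has a majority (≥10).

Option 2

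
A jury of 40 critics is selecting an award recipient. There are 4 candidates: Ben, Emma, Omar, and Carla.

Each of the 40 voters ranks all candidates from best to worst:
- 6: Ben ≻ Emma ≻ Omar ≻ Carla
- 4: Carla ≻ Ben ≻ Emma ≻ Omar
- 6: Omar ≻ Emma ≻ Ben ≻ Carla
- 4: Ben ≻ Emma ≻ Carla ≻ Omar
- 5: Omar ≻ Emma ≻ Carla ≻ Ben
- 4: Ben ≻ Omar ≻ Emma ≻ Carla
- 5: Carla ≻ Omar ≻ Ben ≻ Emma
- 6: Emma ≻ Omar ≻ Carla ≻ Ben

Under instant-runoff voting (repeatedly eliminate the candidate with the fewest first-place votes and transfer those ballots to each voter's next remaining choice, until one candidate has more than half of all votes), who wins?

Omar

Round 1: Ben 14, Emma 6, Omar 11, Carla 9. Emma eliminated.
Round 2: Ben 14, Omar 17, Carla 9. Carla eliminated.
Round 3: Ben 18, Omar 22. Omar has a majority (≥21).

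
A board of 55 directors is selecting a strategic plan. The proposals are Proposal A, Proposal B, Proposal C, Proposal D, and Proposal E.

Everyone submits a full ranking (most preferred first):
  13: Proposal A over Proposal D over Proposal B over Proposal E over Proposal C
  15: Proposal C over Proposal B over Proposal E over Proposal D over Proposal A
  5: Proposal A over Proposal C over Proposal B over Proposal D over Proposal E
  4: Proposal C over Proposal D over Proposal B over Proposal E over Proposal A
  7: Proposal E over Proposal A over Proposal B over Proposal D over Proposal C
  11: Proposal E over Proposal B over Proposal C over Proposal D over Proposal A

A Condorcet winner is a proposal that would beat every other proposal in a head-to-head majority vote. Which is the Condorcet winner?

Proposal B vs Proposal A: 30–25
Proposal B vs Proposal C: 31–24
Proposal B vs Proposal D: 38–17
Proposal B vs Proposal E: 37–18
Proposal B beats every other proposal.

Proposal B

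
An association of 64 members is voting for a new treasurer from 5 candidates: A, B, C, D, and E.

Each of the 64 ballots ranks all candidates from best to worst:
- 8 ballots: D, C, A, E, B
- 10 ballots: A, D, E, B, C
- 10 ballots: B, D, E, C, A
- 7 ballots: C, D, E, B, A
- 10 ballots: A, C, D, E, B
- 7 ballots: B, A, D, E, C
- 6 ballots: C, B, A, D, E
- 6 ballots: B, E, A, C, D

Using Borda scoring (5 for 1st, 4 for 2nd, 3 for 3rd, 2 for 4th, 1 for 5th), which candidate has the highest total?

A: 8×3 + 10×5 + 10×1 + 7×1 + 10×5 + 7×4 + 6×3 + 6×3 = 205
B: 8×1 + 10×2 + 10×5 + 7×2 + 10×1 + 7×5 + 6×4 + 6×5 = 191
C: 8×4 + 10×1 + 10×2 + 7×5 + 10×4 + 7×1 + 6×5 + 6×2 = 186
D: 8×5 + 10×4 + 10×4 + 7×4 + 10×3 + 7×3 + 6×2 + 6×1 = 217
E: 8×2 + 10×3 + 10×3 + 7×3 + 10×2 + 7×2 + 6×1 + 6×4 = 161

D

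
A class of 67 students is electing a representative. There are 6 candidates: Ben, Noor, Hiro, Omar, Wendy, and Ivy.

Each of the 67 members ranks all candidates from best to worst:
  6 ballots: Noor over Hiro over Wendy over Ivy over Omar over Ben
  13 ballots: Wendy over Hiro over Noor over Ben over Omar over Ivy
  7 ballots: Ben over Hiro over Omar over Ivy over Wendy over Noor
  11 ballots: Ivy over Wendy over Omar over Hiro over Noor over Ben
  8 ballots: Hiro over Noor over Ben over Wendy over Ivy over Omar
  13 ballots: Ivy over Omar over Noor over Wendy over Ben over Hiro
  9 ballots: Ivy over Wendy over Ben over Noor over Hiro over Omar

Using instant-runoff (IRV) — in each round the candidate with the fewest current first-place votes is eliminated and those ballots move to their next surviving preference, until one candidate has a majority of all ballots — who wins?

Hiro

Round 1: Ben 7, Noor 6, Hiro 8, Omar 0, Wendy 13, Ivy 33. Omar eliminated.
Round 2: Ben 7, Noor 6, Hiro 8, Wendy 13, Ivy 33. Noor eliminated.
Round 3: Ben 7, Hiro 14, Wendy 13, Ivy 33. Ben eliminated.
Round 4: Hiro 21, Wendy 13, Ivy 33. Wendy eliminated.
Round 5: Hiro 34, Ivy 33. Hiro has a majority (≥34).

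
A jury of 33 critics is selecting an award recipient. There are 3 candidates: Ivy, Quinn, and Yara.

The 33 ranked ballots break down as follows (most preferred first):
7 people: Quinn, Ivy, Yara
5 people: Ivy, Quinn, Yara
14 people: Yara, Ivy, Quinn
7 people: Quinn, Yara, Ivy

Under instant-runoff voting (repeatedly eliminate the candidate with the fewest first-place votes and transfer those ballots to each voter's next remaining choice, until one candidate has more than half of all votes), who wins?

Round 1: Ivy 5, Quinn 14, Yara 14. Ivy eliminated.
Round 2: Quinn 19, Yara 14. Quinn has a majority (≥17).

Quinn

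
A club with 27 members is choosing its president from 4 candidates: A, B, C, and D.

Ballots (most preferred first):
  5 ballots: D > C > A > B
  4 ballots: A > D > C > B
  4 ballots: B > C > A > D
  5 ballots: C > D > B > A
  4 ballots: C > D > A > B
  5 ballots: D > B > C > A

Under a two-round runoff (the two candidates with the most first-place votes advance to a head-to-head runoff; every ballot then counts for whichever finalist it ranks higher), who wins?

D

Round 1 first-place votes: A 4, B 4, C 9, D 10. D and C advance.
Runoff: D is ranked above C on 14 ballots, C above D on 13.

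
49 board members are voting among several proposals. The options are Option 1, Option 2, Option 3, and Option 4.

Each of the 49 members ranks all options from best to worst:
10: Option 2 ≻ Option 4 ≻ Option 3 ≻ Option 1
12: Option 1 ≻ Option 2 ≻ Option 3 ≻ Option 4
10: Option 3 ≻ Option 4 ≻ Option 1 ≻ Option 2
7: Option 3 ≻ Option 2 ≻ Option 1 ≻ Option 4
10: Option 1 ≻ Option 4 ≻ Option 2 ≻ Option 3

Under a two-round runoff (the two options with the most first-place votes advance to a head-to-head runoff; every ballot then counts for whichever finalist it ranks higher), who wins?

Round 1 first-place votes: Option 1 22, Option 2 10, Option 3 17, Option 4 0. Option 1 and Option 3 advance.
Runoff: Option 1 is ranked above Option 3 on 22 ballots, Option 3 above Option 1 on 27.

Option 3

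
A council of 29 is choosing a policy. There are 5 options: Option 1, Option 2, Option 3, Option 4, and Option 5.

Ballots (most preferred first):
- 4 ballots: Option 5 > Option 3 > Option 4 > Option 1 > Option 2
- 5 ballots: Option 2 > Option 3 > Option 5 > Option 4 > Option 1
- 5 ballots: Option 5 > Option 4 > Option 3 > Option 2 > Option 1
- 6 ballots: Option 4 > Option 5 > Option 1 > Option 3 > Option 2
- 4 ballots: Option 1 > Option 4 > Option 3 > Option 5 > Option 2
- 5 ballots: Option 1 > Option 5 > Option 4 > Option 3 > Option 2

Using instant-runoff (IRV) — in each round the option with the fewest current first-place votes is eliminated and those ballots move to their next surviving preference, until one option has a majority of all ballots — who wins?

Option 5

Round 1: Option 1 9, Option 2 5, Option 3 0, Option 4 6, Option 5 9. Option 3 eliminated.
Round 2: Option 1 9, Option 2 5, Option 4 6, Option 5 9. Option 2 eliminated.
Round 3: Option 1 9, Option 4 6, Option 5 14. Option 4 eliminated.
Round 4: Option 1 9, Option 5 20. Option 5 has a majority (≥15).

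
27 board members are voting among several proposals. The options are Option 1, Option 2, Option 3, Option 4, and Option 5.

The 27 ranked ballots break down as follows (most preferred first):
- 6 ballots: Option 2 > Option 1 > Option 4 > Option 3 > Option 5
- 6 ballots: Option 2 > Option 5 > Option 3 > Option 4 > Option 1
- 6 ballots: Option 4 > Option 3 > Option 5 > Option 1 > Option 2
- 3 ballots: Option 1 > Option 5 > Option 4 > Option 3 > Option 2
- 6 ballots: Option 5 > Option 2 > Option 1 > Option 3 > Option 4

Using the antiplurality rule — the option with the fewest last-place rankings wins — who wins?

Last-place votes: Option 1 6, Option 2 9, Option 3 0, Option 4 6, Option 5 6.

Option 3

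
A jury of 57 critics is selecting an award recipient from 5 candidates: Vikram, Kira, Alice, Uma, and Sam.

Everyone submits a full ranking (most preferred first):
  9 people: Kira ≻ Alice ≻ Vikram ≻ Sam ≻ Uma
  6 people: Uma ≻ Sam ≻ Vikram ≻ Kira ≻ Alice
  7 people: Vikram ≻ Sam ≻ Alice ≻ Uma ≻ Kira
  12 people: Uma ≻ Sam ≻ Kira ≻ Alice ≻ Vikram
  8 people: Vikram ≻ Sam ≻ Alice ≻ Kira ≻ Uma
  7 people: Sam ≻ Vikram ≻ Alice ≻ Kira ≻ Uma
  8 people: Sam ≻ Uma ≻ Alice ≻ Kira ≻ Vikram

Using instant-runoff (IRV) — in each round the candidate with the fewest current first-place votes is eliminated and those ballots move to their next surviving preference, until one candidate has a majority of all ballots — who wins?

Vikram

Round 1: Vikram 15, Kira 9, Alice 0, Uma 18, Sam 15. Alice eliminated.
Round 2: Vikram 15, Kira 9, Uma 18, Sam 15. Kira eliminated.
Round 3: Vikram 24, Uma 18, Sam 15. Sam eliminated.
Round 4: Vikram 31, Uma 26. Vikram has a majority (≥29).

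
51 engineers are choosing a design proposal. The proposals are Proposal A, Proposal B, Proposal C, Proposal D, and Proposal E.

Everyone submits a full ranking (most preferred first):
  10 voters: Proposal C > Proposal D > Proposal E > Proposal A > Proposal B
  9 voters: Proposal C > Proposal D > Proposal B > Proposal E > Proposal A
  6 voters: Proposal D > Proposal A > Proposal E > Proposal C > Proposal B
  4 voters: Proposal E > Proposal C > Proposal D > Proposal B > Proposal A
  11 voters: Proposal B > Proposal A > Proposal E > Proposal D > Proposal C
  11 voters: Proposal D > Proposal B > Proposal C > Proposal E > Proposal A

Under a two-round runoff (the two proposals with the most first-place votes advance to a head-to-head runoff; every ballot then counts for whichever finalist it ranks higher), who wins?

Round 1 first-place votes: Proposal A 0, Proposal B 11, Proposal C 19, Proposal D 17, Proposal E 4. Proposal C and Proposal D advance.
Runoff: Proposal C is ranked above Proposal D on 23 ballots, Proposal D above Proposal C on 28.

Proposal D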